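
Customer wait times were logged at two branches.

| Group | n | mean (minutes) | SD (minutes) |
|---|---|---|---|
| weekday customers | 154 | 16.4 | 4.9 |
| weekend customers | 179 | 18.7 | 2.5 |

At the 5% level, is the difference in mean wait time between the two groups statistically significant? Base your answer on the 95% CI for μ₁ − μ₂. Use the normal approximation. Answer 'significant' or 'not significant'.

significant

Standard errors of each mean: 4.9/√154 = 0.3949 and 2.5/√179 = 0.1869.
SE(x̄₁ − x̄₂) = √(0.3949² + 0.1869²) = 0.4369 for independent samples with unequal variances.
With z* = 1.960, the margin is 1.960 × 0.4369 = 0.8563.
x̄₁ − x̄₂ = 16.4 − 18.7 = -2.3000; the interval is -2.3000 ± 0.8563 = (-3.1563, -1.4437).
The interval (-3.1563, -1.4437) does not contain 0, so the difference is significant.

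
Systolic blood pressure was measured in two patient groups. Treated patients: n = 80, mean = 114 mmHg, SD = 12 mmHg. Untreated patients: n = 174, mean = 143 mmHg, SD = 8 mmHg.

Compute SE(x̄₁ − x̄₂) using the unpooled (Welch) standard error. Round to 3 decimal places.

1.472

Per-group SEs: s₁/√n₁ = 12/√80 = 1.3416, s₂/√n₂ = 8/√174 = 0.6065.
Unpooled SE of the difference: √(1.79989056 + 0.36784225) = 1.4723.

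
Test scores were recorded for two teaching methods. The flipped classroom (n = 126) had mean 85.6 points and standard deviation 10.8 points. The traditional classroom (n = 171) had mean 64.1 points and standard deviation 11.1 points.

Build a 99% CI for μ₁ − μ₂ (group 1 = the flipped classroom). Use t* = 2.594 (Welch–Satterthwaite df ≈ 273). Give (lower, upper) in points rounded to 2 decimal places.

(18.17, 24.83)

Standard errors of each mean: 10.8/√126 = 0.9621 and 11.1/√171 = 0.8488.
SE(x̄₁ − x̄₂) = √(0.9621² + 0.8488²) = 1.2830 for independent samples with unequal variances.
With t* = 2.594, the margin is 2.594 × 1.2830 = 3.3281.
x̄₁ − x̄₂ = 85.6 − 64.1 = 21.5000; the interval is 21.5000 ± 3.3281 = (18.17, 24.83).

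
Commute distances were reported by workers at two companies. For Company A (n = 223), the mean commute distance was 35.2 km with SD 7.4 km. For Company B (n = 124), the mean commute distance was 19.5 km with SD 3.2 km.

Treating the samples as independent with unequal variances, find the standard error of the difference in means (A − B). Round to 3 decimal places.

Per-group SEs: s₁/√n₁ = 7.4/√223 = 0.4955, s₂/√n₂ = 3.2/√124 = 0.2874.
Unpooled SE of the difference: √(0.24552025 + 0.08259876) = 0.5728.

0.573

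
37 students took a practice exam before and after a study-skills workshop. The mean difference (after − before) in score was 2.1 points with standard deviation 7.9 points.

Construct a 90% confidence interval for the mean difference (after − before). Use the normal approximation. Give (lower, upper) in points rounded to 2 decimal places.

(-0.04, 4.24)

Paired design: SE = s_d/√n = 7.9/√37 = 1.2988.
z* = 1.645; margin of error = 1.645 × 1.2988 = 2.1365.
2.1 ± 2.1365 → (-0.04, 4.24).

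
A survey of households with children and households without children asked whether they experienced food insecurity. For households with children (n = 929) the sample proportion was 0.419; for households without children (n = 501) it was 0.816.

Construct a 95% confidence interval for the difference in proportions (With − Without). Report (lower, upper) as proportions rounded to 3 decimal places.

(-0.443, -0.351)

SE₁ = √(p̂₁(1−p̂₁)/n₁) = √(0.4190·0.5810/929) = 0.01619; SE₂ = √(0.8160·0.1840/501) = 0.01731.
Independent samples: SE of the difference = √(SE₁² + SE₂²) = √(0.0002621161 + 0.0002996361) = 0.02370.
z* for 95% confidence is 1.960, so the margin of error is 1.960 × 0.02370 = 0.04645.
Point estimate p̂₁ − p̂₂ = 0.4190 − 0.8160 = -0.3970.
-0.3970 ± 0.04645 → (-0.443, -0.351).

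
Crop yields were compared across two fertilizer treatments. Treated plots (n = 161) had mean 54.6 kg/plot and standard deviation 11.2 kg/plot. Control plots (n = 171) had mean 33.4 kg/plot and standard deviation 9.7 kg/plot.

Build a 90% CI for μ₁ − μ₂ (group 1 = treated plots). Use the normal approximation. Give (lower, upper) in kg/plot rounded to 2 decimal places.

(19.30, 23.10)

Per-group SEs: s₁/√n₁ = 11.2/√161 = 0.8827, s₂/√n₂ = 9.7/√171 = 0.7418.
Unpooled SE of the difference: √(0.77915929 + 0.55026724) = 1.1530.
Margin of error = z* · SE = 1.645 × 1.1530 = 1.8967.
x̄₁ − x̄₂ = 54.6 − 33.4 = 21.2000.
CI: 21.2000 ± 1.8967 = (19.30, 23.10).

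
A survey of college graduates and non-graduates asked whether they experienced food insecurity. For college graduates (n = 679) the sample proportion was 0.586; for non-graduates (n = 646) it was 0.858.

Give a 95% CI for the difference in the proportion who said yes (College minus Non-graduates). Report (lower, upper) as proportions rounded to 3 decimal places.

(-0.318, -0.226)

Each SE is √(p̂(1−p̂)/n): √(0.5860·0.4140/679) = 0.01890 and √(0.8580·0.1420/646) = 0.01373.
SE(p̂₁ − p̂₂) = √(SE₁² + SE₂²) = √(0.00035721 + 0.0001885129) = 0.02336, since the two samples are independent.
At 95% confidence z* = 1.960; margin = 1.960 × 0.02336 = 0.04579.
The difference is 0.5860 − 0.8580 = -0.2720, so the interval is -0.2720 ± 0.04579 = (-0.318, -0.226).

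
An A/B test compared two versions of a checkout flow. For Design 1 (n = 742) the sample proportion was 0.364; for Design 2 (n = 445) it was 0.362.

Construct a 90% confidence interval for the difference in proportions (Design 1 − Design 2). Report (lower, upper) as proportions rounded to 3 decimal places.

SE₁ = √(p̂₁(1−p̂₁)/n₁) = √(0.3640·0.6360/742) = 0.01766; SE₂ = √(0.3620·0.6380/445) = 0.02278.
Independent samples: SE of the difference = √(SE₁² + SE₂²) = √(0.0003118756 + 0.0005189284) = 0.02882.
z* for 90% confidence is 1.645, so the margin of error is 1.645 × 0.02882 = 0.04741.
Point estimate p̂₁ − p̂₂ = 0.3640 − 0.3620 = 0.0020.
0.0020 ± 0.04741 → (-0.045, 0.049).

(-0.045, 0.049)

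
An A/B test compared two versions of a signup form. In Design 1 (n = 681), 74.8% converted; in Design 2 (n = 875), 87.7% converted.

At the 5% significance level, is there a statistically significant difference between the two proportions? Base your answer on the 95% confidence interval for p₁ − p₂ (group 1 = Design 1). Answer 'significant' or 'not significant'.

Each SE is √(p̂(1−p̂)/n): √(0.7480·0.2520/681) = 0.01664 and √(0.8770·0.1230/875) = 0.01110.
SE(p̂₁ − p̂₂) = √(SE₁² + SE₂²) = √(0.0002768896 + 0.00012321) = 0.02000, since the two samples are independent.
At 95% confidence z* = 1.960; margin = 1.960 × 0.02000 = 0.03920.
The difference is 0.7480 − 0.8770 = -0.1290, so the interval is -0.1290 ± 0.03920 = (-0.16820, -0.08980).
The interval (-0.16820, -0.08980) does not contain 0, so the difference is significant.

significant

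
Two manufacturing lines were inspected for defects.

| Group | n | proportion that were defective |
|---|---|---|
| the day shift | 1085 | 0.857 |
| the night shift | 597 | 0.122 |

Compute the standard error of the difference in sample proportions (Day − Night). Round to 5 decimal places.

SE₁ = √(p̂₁(1−p̂₁)/n₁) = √(0.8570·0.1430/1085) = 0.01063; SE₂ = √(0.1220·0.8780/597) = 0.01339.
Independent samples: SE of the difference = √(SE₁² + SE₂²) = √(0.0001129969 + 0.0001792921) = 0.01710.

0.01710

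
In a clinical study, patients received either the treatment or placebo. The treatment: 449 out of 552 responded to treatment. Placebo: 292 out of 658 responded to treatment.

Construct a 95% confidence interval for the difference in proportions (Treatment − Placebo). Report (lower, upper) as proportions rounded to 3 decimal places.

(0.320, 0.420)

First, p̂₁ = 449/552 = 0.8134; p̂₂ = 292/658 = 0.4438.
The two standard errors are √(0.8134×0.1866/552) = 0.01658 and √(0.4438×0.5562/658) = 0.01937.
Because the samples are independent, SE_diff = √(0.01658² + 0.01937²) = 0.02550.
Using z* = 1.960 for 95%, ME = 1.960 × 0.02550 = 0.04998.
p̂₁ − p̂₂ = 0.3696; interval 0.3696 ± 0.04998 gives (0.320, 0.420).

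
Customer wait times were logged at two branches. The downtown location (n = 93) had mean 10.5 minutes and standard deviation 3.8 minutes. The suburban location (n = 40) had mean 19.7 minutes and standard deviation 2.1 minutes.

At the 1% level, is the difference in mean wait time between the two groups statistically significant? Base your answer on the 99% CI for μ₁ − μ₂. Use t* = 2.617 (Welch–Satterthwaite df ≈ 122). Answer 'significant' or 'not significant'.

Standard errors of each mean: 3.8/√93 = 0.3940 and 2.1/√40 = 0.3320.
SE(x̄₁ − x̄₂) = √(0.3940² + 0.3320²) = 0.5152 for independent samples with unequal variances.
With t* = 2.617, the margin is 2.617 × 0.5152 = 1.3483.
x̄₁ − x̄₂ = 10.5 − 19.7 = -9.2000; the interval is -9.2000 ± 1.3483 = (-10.5483, -7.8517).
The interval (-10.5483, -7.8517) does not contain 0, so the difference is significant.

significant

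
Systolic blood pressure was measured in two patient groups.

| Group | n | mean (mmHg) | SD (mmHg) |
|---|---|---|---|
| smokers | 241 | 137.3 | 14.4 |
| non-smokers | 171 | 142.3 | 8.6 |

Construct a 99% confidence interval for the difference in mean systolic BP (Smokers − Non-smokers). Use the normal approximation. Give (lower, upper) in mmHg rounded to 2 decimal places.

(-7.93, -2.07)

SE₁ = s₁/√n₁ = 14.4/√241 = 0.9276; SE₂ = 8.6/√171 = 0.6577.
Independent samples, unequal variances: SE_diff = √(SE₁² + SE₂²) = √(0.86044176 + 0.43256929) = 1.1371.
z* = 2.576, so margin of error = 2.576 × 1.1371 = 2.9292.
Difference in means = 137.3 − 142.3 = -5.0000.
-5.0000 ± 2.9292 → (-7.93, -2.07).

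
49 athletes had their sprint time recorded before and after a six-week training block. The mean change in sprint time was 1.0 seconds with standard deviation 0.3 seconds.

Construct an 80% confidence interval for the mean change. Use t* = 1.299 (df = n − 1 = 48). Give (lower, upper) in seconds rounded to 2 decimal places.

(0.94, 1.06)

This is a matched-pairs design, so SE = s_d/√n = 0.3/√49 = 0.0429.
Margin = 1.299 × 0.0429 = 0.0557; the interval is 1.0 ± 0.0557 = (0.94, 1.06).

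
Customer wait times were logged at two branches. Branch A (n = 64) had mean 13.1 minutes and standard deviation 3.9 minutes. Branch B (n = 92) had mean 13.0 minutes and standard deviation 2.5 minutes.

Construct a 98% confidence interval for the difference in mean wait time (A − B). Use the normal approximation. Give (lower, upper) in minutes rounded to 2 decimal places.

(-1.19, 1.39)

SE₁ = s₁/√n₁ = 3.9/√64 = 0.4875; SE₂ = 2.5/√92 = 0.2606.
Independent samples, unequal variances: SE_diff = √(SE₁² + SE₂²) = √(0.23765625 + 0.06791236) = 0.5528.
z* = 2.326, so margin of error = 2.326 × 0.5528 = 1.2858.
Difference in means = 13.1 − 13.0 = 0.1000.
0.1000 ± 1.2858 → (-1.19, 1.39).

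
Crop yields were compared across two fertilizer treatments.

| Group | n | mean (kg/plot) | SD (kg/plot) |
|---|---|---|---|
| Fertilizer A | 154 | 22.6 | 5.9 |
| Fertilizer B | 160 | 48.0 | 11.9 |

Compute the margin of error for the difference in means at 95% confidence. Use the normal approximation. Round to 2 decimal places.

2.07

Standard errors of each mean: 5.9/√154 = 0.4754 and 11.9/√160 = 0.9408.
SE(x̄₁ − x̄₂) = √(0.4754² + 0.9408²) = 1.0541 for independent samples with unequal variances.
With z* = 1.960, the margin is 1.960 × 1.0541 = 2.0660.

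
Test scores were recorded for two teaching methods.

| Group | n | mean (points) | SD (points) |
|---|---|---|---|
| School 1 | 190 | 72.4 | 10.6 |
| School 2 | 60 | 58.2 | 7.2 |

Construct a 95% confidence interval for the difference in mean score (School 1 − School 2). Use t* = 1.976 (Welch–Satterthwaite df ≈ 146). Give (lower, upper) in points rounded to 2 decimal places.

SE₁ = s₁/√n₁ = 10.6/√190 = 0.7690; SE₂ = 7.2/√60 = 0.9295.
Independent samples, unequal variances: SE_diff = √(SE₁² + SE₂²) = √(0.591361 + 0.86397025) = 1.2064.
t* = 1.976, so margin of error = 1.976 × 1.2064 = 2.3838.
Difference in means = 72.4 − 58.2 = 14.2000.
14.2000 ± 2.3838 → (11.82, 16.58).

(11.82, 16.58)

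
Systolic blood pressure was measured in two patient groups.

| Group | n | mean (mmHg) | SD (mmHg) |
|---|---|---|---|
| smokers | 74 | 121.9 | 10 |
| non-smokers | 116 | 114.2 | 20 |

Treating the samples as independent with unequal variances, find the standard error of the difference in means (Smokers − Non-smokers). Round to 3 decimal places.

2.191

Per-group SEs: s₁/√n₁ = 10/√74 = 1.1625, s₂/√n₂ = 20/√116 = 1.8570.
Unpooled SE of the difference: √(1.35140625 + 3.448449) = 2.1909.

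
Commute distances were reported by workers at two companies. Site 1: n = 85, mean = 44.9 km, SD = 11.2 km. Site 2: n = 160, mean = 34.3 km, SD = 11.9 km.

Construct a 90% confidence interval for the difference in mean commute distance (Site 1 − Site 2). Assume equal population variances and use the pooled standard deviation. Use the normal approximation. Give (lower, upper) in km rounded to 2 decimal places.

Pooled variance s_p² = [84·11.2² + 159·11.9²] / (85+160−2) = 136.0204, so s_p = 11.6628.
SE_diff = s_p·√(1/n₁ + 1/n₂) = 11.6628·√(1/85 + 1/160) = 1.5654.
z* = 1.645; margin = 1.645 × 1.5654 = 2.5751.
Difference = 44.9 − 34.3 = 10.6000.
10.6000 ± 2.5751 → (8.02, 13.18).

(8.02, 13.18)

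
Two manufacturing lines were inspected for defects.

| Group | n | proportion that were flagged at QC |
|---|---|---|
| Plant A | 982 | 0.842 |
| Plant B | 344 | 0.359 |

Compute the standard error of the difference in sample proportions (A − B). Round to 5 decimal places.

The two standard errors are √(0.8420×0.1580/982) = 0.01164 and √(0.3590×0.6410/344) = 0.02586.
Because the samples are independent, SE_diff = √(0.01164² + 0.02586²) = 0.02836.

0.02836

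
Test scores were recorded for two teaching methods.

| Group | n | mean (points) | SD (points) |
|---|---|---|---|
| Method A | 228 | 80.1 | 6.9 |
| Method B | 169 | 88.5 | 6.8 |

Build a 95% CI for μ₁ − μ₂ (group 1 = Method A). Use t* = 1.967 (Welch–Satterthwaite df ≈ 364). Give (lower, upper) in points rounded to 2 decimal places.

(-9.77, -7.03)

Standard errors of each mean: 6.9/√228 = 0.4570 and 6.8/√169 = 0.5231.
SE(x̄₁ − x̄₂) = √(0.4570² + 0.5231²) = 0.6946 for independent samples with unequal variances.
With t* = 1.967, the margin is 1.967 × 0.6946 = 1.3663.
x̄₁ − x̄₂ = 80.1 − 88.5 = -8.4000; the interval is -8.4000 ± 1.3663 = (-9.77, -7.03).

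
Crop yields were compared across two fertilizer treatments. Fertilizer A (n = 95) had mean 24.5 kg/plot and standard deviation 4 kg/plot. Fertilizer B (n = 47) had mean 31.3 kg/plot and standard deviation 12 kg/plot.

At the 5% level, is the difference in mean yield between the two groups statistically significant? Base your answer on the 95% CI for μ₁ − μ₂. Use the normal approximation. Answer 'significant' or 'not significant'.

significant

Per-group SEs: s₁/√n₁ = 4/√95 = 0.4104, s₂/√n₂ = 12/√47 = 1.7504.
Unpooled SE of the difference: √(0.16842816 + 3.06390016) = 1.7979.
Margin of error = z* · SE = 1.960 × 1.7979 = 3.5239.
x̄₁ − x̄₂ = 24.5 − 31.3 = -6.8000.
CI: -6.8000 ± 3.5239 = (-10.3239, -3.2761).
The interval (-10.3239, -3.2761) does not contain 0, so the difference is significant.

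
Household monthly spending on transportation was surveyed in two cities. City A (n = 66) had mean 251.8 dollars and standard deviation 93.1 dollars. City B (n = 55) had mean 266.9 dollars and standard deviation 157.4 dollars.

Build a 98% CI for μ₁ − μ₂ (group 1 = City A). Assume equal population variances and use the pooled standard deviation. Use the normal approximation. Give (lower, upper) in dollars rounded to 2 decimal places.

(-68.78, 38.58)

s_p = √[((n₁−1)s₁² + (n₂−1)s₂²)/(n₁+n₂−2)] = √[(65·93.1² + 54·157.4²)/119] = 126.3991.
SE = 126.3991·√(1/66 + 1/55) = 23.0772.
With z* = 2.326, margin = 2.326 × 23.0772 = 53.6776.
x̄₁ − x̄₂ = 251.8 − 266.9 = -15.1000; interval -15.1000 ± 53.6776 = (-68.78, 38.58).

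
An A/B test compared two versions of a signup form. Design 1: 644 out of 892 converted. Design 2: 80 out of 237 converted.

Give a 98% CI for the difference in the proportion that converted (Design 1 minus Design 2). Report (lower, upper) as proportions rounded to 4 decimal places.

First, p̂₁ = 644/892 = 0.7220; p̂₂ = 80/237 = 0.3376.
The two standard errors are √(0.7220×0.2780/892) = 0.01500 and √(0.3376×0.6624/237) = 0.03072.
Because the samples are independent, SE_diff = √(0.01500² + 0.03072²) = 0.03419.
Using z* = 2.326 for 98%, ME = 2.326 × 0.03419 = 0.07953.
p̂₁ − p̂₂ = 0.3844; interval 0.3844 ± 0.07953 gives (0.3049, 0.4639).

(0.3049, 0.4639)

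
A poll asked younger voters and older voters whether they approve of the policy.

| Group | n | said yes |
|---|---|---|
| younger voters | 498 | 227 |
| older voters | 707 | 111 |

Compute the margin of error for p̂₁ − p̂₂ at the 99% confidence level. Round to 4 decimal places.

p̂₁ = 227/498 = 0.4558 and p̂₂ = 111/707 = 0.1570.
SE₁ = √(p̂₁(1−p̂₁)/n₁) = √(0.4558·0.5442/498) = 0.02232; SE₂ = √(0.1570·0.8430/707) = 0.01368.
Independent samples: SE of the difference = √(SE₁² + SE₂²) = √(0.0004981824 + 0.0001871424) = 0.02618.
z* for 99% confidence is 2.576, so the margin of error is 2.576 × 0.02618 = 0.06744.

0.0674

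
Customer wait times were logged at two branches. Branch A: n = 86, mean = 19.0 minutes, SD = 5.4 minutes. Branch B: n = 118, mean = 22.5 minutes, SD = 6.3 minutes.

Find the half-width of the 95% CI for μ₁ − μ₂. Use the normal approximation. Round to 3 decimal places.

1.611

Standard errors of each mean: 5.4/√86 = 0.5823 and 6.3/√118 = 0.5800.
SE(x̄₁ − x̄₂) = √(0.5823² + 0.5800²) = 0.8219 for independent samples with unequal variances.
With z* = 1.960, the margin is 1.960 × 0.8219 = 1.6109.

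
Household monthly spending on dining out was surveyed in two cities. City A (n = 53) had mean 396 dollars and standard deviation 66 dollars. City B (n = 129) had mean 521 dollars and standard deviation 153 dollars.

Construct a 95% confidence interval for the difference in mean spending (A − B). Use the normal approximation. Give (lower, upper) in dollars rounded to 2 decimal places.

SE₁ = s₁/√n₁ = 66/√53 = 9.0658; SE₂ = 153/√129 = 13.4709.
Independent samples, unequal variances: SE_diff = √(SE₁² + SE₂²) = √(82.18872964 + 181.46514681) = 16.2374.
z* = 1.960, so margin of error = 1.960 × 16.2374 = 31.8253.
Difference in means = 396 − 521 = -125.0000.
-125.0000 ± 31.8253 → (-156.83, -93.17).

(-156.83, -93.17)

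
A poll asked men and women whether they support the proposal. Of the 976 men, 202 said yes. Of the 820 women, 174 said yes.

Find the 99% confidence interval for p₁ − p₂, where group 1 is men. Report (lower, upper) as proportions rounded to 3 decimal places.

(-0.055, 0.044)

Sample proportions: 202/976 = 0.2070, 174/820 = 0.2122.
Each SE is √(p̂(1−p̂)/n): √(0.2070·0.7930/976) = 0.01297 and √(0.2122·0.7878/820) = 0.01428.
SE(p̂₁ − p̂₂) = √(SE₁² + SE₂²) = √(0.0001682209 + 0.0002039184) = 0.01929, since the two samples are independent.
At 99% confidence z* = 2.576; margin = 2.576 × 0.01929 = 0.04969.
The difference is 0.2070 − 0.2122 = -0.0052, so the interval is -0.0052 ± 0.04969 = (-0.055, 0.044).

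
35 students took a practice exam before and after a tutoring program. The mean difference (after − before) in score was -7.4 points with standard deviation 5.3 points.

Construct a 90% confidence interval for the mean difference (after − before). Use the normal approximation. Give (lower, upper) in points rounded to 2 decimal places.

(-8.87, -5.93)

Paired design: SE = s_d/√n = 5.3/√35 = 0.8959.
z* = 1.645; margin of error = 1.645 × 0.8959 = 1.4738.
-7.4 ± 1.4738 → (-8.87, -5.93).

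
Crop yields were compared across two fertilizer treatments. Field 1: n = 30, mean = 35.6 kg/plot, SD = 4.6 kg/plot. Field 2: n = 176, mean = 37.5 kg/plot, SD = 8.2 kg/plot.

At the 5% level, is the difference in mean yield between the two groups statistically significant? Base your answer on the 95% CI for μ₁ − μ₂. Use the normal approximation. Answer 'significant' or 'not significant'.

not significant

SE₁ = s₁/√n₁ = 4.6/√30 = 0.8398; SE₂ = 8.2/√176 = 0.6181.
Independent samples, unequal variances: SE_diff = √(SE₁² + SE₂²) = √(0.70526404 + 0.38204761) = 1.0427.
z* = 1.960, so margin of error = 1.960 × 1.0427 = 2.0437.
Difference in means = 35.6 − 37.5 = -1.9000.
-1.9000 ± 2.0437 → (-3.9437, 0.1437).
The interval (-3.9437, 0.1437) contains 0, so the difference is not significant.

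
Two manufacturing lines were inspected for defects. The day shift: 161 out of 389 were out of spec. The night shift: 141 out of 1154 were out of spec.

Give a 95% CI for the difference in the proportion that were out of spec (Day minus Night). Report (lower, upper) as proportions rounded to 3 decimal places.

(0.239, 0.344)

Sample proportions: 161/389 = 0.4139, 141/1154 = 0.1222.
Each SE is √(p̂(1−p̂)/n): √(0.4139·0.5861/389) = 0.02497 and √(0.1222·0.8778/1154) = 0.00964.
SE(p̂₁ − p̂₂) = √(SE₁² + SE₂²) = √(0.0006235009 + 0.0000929296) = 0.02677, since the two samples are independent.
At 95% confidence z* = 1.960; margin = 1.960 × 0.02677 = 0.05247.
The difference is 0.4139 − 0.1222 = 0.2917, so the interval is 0.2917 ± 0.05247 = (0.239, 0.344).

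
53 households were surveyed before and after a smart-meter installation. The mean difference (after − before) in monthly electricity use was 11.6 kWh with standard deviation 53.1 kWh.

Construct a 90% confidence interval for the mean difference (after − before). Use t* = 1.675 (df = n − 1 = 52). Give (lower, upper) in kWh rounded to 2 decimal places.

Paired design: SE = s_d/√n = 53.1/√53 = 7.2938.
t* = 1.675; margin of error = 1.675 × 7.2938 = 12.2171.
11.6 ± 12.2171 → (-0.62, 23.82).

(-0.62, 23.82)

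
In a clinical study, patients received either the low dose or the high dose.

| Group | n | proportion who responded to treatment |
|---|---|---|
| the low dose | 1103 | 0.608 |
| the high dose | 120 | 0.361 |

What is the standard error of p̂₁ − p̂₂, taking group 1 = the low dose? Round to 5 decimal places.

0.04624

The two standard errors are √(0.6080×0.3920/1103) = 0.01470 and √(0.3610×0.6390/120) = 0.04384.
Because the samples are independent, SE_diff = √(0.01470² + 0.04384²) = 0.04624.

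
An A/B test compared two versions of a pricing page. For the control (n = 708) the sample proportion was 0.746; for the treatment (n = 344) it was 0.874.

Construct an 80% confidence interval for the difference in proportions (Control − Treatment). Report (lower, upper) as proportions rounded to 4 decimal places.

(-0.1591, -0.0969)

The two standard errors are √(0.7460×0.2540/708) = 0.01636 and √(0.8740×0.1260/344) = 0.01789.
Because the samples are independent, SE_diff = √(0.01636² + 0.01789²) = 0.02424.
Using z* = 1.282 for 80%, ME = 1.282 × 0.02424 = 0.03108.
p̂₁ − p̂₂ = -0.1280; interval -0.1280 ± 0.03108 gives (-0.1591, -0.0969).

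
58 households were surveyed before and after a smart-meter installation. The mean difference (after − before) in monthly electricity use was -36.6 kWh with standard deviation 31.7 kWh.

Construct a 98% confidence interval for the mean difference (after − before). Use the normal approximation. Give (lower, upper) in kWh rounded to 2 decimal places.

This is a matched-pairs design, so SE = s_d/√n = 31.7/√58 = 4.1624.
Margin = 2.326 × 4.1624 = 9.6817; the interval is -36.6 ± 9.6817 = (-46.28, -26.92).

(-46.28, -26.92)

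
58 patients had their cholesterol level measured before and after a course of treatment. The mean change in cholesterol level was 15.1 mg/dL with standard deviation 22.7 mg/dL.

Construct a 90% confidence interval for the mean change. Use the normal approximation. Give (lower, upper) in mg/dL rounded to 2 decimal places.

(10.20, 20.00)

Paired design: SE = s_d/√n = 22.7/√58 = 2.9807.
z* = 1.645; margin of error = 1.645 × 2.9807 = 4.9033.
15.1 ± 4.9033 → (10.20, 20.00).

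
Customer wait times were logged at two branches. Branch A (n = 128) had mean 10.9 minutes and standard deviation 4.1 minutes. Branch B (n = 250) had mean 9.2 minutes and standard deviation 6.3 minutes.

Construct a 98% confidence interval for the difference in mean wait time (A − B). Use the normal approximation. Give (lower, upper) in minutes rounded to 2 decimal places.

(0.45, 2.95)

SE₁ = s₁/√n₁ = 4.1/√128 = 0.3624; SE₂ = 6.3/√250 = 0.3984.
Independent samples, unequal variances: SE_diff = √(SE₁² + SE₂²) = √(0.13133376 + 0.15872256) = 0.5386.
z* = 2.326, so margin of error = 2.326 × 0.5386 = 1.2528.
Difference in means = 10.9 − 9.2 = 1.7000.
1.7000 ± 1.2528 → (0.45, 2.95).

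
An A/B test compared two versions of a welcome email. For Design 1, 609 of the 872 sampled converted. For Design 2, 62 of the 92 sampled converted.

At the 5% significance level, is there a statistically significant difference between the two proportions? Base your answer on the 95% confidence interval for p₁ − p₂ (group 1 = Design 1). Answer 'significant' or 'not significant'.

First, p̂₁ = 609/872 = 0.6984; p̂₂ = 62/92 = 0.6739.
The two standard errors are √(0.6984×0.3016/872) = 0.01554 and √(0.6739×0.3261/92) = 0.04887.
Because the samples are independent, SE_diff = √(0.01554² + 0.04887²) = 0.05128.
Using z* = 1.960 for 95%, ME = 1.960 × 0.05128 = 0.10051.
p̂₁ − p̂₂ = 0.0245; interval 0.0245 ± 0.10051 gives (-0.07601, 0.12501).
The interval (-0.07601, 0.12501) contains 0, so the difference is not significant.

not significant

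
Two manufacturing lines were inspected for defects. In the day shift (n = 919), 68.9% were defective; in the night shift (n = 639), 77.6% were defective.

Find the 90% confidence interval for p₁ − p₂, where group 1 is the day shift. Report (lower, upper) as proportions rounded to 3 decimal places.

(-0.124, -0.050)

The two standard errors are √(0.6890×0.3110/919) = 0.01527 and √(0.7760×0.2240/639) = 0.01649.
Because the samples are independent, SE_diff = √(0.01527² + 0.01649²) = 0.02247.
Using z* = 1.645 for 90%, ME = 1.645 × 0.02247 = 0.03696.
p̂₁ − p̂₂ = -0.0870; interval -0.0870 ± 0.03696 gives (-0.124, -0.050).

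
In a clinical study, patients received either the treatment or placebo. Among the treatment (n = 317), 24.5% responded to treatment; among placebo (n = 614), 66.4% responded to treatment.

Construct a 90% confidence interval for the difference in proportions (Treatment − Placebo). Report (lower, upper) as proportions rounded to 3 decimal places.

The two standard errors are √(0.2450×0.7550/317) = 0.02416 and √(0.6640×0.3360/614) = 0.01906.
Because the samples are independent, SE_diff = √(0.02416² + 0.01906²) = 0.03077.
Using z* = 1.645 for 90%, ME = 1.645 × 0.03077 = 0.05062.
p̂₁ − p̂₂ = -0.4190; interval -0.4190 ± 0.05062 gives (-0.470, -0.368).

(-0.470, -0.368)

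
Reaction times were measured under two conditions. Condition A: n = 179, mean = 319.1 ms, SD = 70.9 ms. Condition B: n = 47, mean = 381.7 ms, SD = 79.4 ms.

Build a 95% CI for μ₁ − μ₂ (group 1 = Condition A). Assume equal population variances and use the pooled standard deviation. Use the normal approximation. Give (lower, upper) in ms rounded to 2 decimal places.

(-85.96, -39.24)

Pooled variance s_p² = [178·70.9² + 46·79.4²] / (179+47−2) = 5289.1640, so s_p = 72.7266.
SE_diff = s_p·√(1/n₁ + 1/n₂) = 72.7266·√(1/179 + 1/47) = 11.9199.
z* = 1.960; margin = 1.960 × 11.9199 = 23.3630.
Difference = 319.1 − 381.7 = -62.6000.
-62.6000 ± 23.3630 → (-85.96, -39.24).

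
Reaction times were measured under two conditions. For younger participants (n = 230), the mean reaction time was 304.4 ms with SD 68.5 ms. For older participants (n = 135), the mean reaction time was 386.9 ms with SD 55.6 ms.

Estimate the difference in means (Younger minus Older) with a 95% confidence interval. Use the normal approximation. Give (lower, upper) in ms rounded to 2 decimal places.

(-95.40, -69.60)

Standard errors of each mean: 68.5/√230 = 4.5168 and 55.6/√135 = 4.7853.
SE(x̄₁ − x̄₂) = √(4.5168² + 4.7853²) = 6.5803 for independent samples with unequal variances.
With z* = 1.960, the margin is 1.960 × 6.5803 = 12.8974.
x̄₁ − x̄₂ = 304.4 − 386.9 = -82.5000; the interval is -82.5000 ± 12.8974 = (-95.40, -69.60).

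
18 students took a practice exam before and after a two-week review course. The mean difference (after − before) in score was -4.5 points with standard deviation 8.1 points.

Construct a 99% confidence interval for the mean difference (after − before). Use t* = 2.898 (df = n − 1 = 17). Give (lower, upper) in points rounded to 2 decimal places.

(-10.03, 1.03)

Paired design: SE = s_d/√n = 8.1/√18 = 1.9092.
t* = 2.898; margin of error = 2.898 × 1.9092 = 5.5329.
-4.5 ± 5.5329 → (-10.03, 1.03).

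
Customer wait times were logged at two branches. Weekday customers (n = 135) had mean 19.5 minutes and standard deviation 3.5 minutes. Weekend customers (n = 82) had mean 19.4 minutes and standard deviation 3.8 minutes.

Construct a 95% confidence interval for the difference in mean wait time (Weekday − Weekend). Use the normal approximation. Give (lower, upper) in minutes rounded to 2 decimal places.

(-0.91, 1.11)

Standard errors of each mean: 3.5/√135 = 0.3012 and 3.8/√82 = 0.4196.
SE(x̄₁ − x̄₂) = √(0.3012² + 0.4196²) = 0.5165 for independent samples with unequal variances.
With z* = 1.960, the margin is 1.960 × 0.5165 = 1.0123.
x̄₁ − x̄₂ = 19.5 − 19.4 = 0.1000; the interval is 0.1000 ± 1.0123 = (-0.91, 1.11).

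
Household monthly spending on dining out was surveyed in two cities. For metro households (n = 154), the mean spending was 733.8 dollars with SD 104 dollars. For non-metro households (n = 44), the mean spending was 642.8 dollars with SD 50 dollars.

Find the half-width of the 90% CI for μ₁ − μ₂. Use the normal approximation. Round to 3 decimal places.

18.542

Standard errors of each mean: 104/√154 = 8.3806 and 50/√44 = 7.5378.
SE(x̄₁ − x̄₂) = √(8.3806² + 7.5378²) = 11.2718 for independent samples with unequal variances.
With z* = 1.645, the margin is 1.645 × 11.2718 = 18.5421.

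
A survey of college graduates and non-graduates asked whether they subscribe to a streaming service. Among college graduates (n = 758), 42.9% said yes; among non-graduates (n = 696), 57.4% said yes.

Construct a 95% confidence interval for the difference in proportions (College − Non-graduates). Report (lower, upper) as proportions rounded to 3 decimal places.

(-0.196, -0.094)

Each SE is √(p̂(1−p̂)/n): √(0.4290·0.5710/758) = 0.01798 and √(0.5740·0.4260/696) = 0.01874.
SE(p̂₁ − p̂₂) = √(SE₁² + SE₂²) = √(0.0003232804 + 0.0003511876) = 0.02597, since the two samples are independent.
At 95% confidence z* = 1.960; margin = 1.960 × 0.02597 = 0.05090.
The difference is 0.4290 − 0.5740 = -0.1450, so the interval is -0.1450 ± 0.05090 = (-0.196, -0.094).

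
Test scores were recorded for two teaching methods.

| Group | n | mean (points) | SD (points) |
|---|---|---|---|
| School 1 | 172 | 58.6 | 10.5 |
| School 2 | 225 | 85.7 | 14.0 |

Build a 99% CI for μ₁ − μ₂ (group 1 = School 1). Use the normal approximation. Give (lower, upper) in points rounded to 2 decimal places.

(-30.27, -23.93)

Standard errors of each mean: 10.5/√172 = 0.8006 and 14.0/√225 = 0.9333.
SE(x̄₁ − x̄₂) = √(0.8006² + 0.9333²) = 1.2296 for independent samples with unequal variances.
With z* = 2.576, the margin is 2.576 × 1.2296 = 3.1674.
x̄₁ − x̄₂ = 58.6 − 85.7 = -27.1000; the interval is -27.1000 ± 3.1674 = (-30.27, -23.93).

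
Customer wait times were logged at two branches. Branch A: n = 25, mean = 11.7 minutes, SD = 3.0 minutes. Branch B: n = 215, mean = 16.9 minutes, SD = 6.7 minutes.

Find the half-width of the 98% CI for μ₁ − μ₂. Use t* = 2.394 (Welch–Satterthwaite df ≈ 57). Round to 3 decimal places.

SE₁ = s₁/√n₁ = 3.0/√25 = 0.6000; SE₂ = 6.7/√215 = 0.4569.
Independent samples, unequal variances: SE_diff = √(SE₁² + SE₂²) = √(0.36 + 0.20875761) = 0.7542.
t* = 2.394, so margin of error = 2.394 × 0.7542 = 1.8056.

1.806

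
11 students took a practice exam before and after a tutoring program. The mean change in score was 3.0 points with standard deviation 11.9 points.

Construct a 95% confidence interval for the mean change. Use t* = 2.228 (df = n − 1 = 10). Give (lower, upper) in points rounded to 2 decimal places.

(-4.99, 10.99)

This is a matched-pairs design, so SE = s_d/√n = 11.9/√11 = 3.5880.
Margin = 2.228 × 3.5880 = 7.9941; the interval is 3.0 ± 7.9941 = (-4.99, 10.99).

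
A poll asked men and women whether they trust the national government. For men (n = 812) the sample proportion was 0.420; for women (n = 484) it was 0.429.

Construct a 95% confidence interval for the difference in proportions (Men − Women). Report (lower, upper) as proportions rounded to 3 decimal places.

The two standard errors are √(0.4200×0.5800/812) = 0.01732 and √(0.4290×0.5710/484) = 0.02250.
Because the samples are independent, SE_diff = √(0.01732² + 0.02250²) = 0.02839.
Using z* = 1.960 for 95%, ME = 1.960 × 0.02839 = 0.05564.
p̂₁ − p̂₂ = -0.0090; interval -0.0090 ± 0.05564 gives (-0.065, 0.047).

(-0.065, 0.047)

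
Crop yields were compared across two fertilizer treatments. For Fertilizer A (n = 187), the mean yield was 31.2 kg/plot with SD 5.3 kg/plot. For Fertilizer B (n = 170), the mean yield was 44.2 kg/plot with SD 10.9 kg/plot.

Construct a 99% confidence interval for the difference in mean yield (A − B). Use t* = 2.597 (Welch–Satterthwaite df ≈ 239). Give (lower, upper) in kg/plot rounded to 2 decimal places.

Per-group SEs: s₁/√n₁ = 5.3/√187 = 0.3876, s₂/√n₂ = 10.9/√170 = 0.8360.
Unpooled SE of the difference: √(0.15023376 + 0.698896) = 0.9215.
Margin of error = t* · SE = 2.597 × 0.9215 = 2.3931.
x̄₁ − x̄₂ = 31.2 − 44.2 = -13.0000.
CI: -13.0000 ± 2.3931 = (-15.39, -10.61).

(-15.39, -10.61)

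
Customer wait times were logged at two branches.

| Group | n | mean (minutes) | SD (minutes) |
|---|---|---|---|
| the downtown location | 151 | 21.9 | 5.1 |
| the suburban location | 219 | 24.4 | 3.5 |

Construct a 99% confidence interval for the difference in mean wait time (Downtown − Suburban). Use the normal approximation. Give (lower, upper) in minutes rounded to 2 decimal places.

SE₁ = s₁/√n₁ = 5.1/√151 = 0.4150; SE₂ = 3.5/√219 = 0.2365.
Independent samples, unequal variances: SE_diff = √(SE₁² + SE₂²) = √(0.172225 + 0.05593225) = 0.4777.
z* = 2.576, so margin of error = 2.576 × 0.4777 = 1.2306.
Difference in means = 21.9 − 24.4 = -2.5000.
-2.5000 ± 1.2306 → (-3.73, -1.27).

(-3.73, -1.27)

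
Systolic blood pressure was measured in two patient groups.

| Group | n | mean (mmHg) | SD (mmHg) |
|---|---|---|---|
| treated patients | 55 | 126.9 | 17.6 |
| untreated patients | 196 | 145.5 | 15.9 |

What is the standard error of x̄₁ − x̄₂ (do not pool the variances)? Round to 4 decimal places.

2.6309

Standard errors of each mean: 17.6/√55 = 2.3732 and 15.9/√196 = 1.1357.
SE(x̄₁ − x̄₂) = √(2.3732² + 1.1357²) = 2.6309 for independent samples with unequal variances.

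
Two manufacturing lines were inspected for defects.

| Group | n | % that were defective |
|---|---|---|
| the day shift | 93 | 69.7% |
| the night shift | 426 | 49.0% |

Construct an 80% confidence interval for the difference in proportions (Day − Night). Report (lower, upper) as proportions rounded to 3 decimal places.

Each SE is √(p̂(1−p̂)/n): √(0.6970·0.3030/93) = 0.04765 and √(0.4900·0.5100/426) = 0.02422.
SE(p̂₁ − p̂₂) = √(SE₁² + SE₂²) = √(0.0022705225 + 0.0005866084) = 0.05345, since the two samples are independent.
At 80% confidence z* = 1.282; margin = 1.282 × 0.05345 = 0.06852.
The difference is 0.6970 − 0.4900 = 0.2070, so the interval is 0.2070 ± 0.06852 = (0.138, 0.276).

(0.138, 0.276)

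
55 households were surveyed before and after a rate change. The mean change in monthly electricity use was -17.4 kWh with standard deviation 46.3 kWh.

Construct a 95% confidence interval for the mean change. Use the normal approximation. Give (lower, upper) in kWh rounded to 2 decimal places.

This is a matched-pairs design, so SE = s_d/√n = 46.3/√55 = 6.2431.
Margin = 1.960 × 6.2431 = 12.2365; the interval is -17.4 ± 12.2365 = (-29.64, -5.16).

(-29.64, -5.16)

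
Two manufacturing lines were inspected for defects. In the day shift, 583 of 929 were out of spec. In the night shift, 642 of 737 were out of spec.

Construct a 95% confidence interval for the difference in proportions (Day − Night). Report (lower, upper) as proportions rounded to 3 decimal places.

First, p̂₁ = 583/929 = 0.6276; p̂₂ = 642/737 = 0.8711.
The two standard errors are √(0.6276×0.3724/929) = 0.01586 and √(0.8711×0.1289/737) = 0.01234.
Because the samples are independent, SE_diff = √(0.01586² + 0.01234²) = 0.02010.
Using z* = 1.960 for 95%, ME = 1.960 × 0.02010 = 0.03940.
p̂₁ − p̂₂ = -0.2435; interval -0.2435 ± 0.03940 gives (-0.283, -0.204).

(-0.283, -0.204)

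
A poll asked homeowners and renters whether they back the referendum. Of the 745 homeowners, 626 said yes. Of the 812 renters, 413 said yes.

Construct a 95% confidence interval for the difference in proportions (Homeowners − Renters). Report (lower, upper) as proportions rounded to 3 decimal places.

(0.288, 0.375)

p̂₁ = 626/745 = 0.8403 and p̂₂ = 413/812 = 0.5086.
SE₁ = √(p̂₁(1−p̂₁)/n₁) = √(0.8403·0.1597/745) = 0.01342; SE₂ = √(0.5086·0.4914/812) = 0.01754.
Independent samples: SE of the difference = √(SE₁² + SE₂²) = √(0.0001800964 + 0.0003076516) = 0.02209.
z* for 95% confidence is 1.960, so the margin of error is 1.960 × 0.02209 = 0.04330.
Point estimate p̂₁ − p̂₂ = 0.8403 − 0.5086 = 0.3317.
0.3317 ± 0.04330 → (0.288, 0.375).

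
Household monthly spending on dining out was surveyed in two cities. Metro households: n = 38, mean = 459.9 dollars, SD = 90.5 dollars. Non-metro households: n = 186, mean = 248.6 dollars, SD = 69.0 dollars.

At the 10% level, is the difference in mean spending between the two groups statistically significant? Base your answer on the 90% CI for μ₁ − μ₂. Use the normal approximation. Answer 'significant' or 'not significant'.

Per-group SEs: s₁/√n₁ = 90.5/√38 = 14.6810, s₂/√n₂ = 69.0/√186 = 5.0593.
Unpooled SE of the difference: √(215.531761 + 25.59651649) = 15.5283.
Margin of error = z* · SE = 1.645 × 15.5283 = 25.5441.
x̄₁ − x̄₂ = 459.9 − 248.6 = 211.3000.
CI: 211.3000 ± 25.5441 = (185.7559, 236.8441).
The interval (185.7559, 236.8441) does not contain 0, so the difference is significant.

significant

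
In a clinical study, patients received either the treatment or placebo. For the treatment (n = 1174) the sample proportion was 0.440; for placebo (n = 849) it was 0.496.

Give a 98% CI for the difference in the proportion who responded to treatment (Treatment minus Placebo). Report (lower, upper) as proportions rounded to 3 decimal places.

Each SE is √(p̂(1−p̂)/n): √(0.4400·0.5600/1174) = 0.01449 and √(0.4960·0.5040/849) = 0.01716.
SE(p̂₁ − p̂₂) = √(SE₁² + SE₂²) = √(0.0002099601 + 0.0002944656) = 0.02246, since the two samples are independent.
At 98% confidence z* = 2.326; margin = 2.326 × 0.02246 = 0.05224.
The difference is 0.4400 − 0.4960 = -0.0560, so the interval is -0.0560 ± 0.05224 = (-0.108, -0.004).

(-0.108, -0.004)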